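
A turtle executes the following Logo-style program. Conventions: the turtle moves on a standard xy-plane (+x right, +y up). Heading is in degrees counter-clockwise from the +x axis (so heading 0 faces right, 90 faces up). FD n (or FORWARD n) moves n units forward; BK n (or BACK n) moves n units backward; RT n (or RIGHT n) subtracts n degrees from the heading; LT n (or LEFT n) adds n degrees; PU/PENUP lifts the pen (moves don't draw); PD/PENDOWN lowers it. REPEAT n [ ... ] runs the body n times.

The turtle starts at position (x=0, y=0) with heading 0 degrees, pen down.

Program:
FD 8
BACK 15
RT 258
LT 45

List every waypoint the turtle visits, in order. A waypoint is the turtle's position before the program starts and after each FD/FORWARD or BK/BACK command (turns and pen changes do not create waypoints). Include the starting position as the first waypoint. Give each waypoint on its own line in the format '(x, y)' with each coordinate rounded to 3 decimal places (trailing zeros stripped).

Executing turtle program step by step:
Start: pos=(0,0), heading=0, pen down
FD 8: (0,0) -> (8,0) [heading=0, draw]
BK 15: (8,0) -> (-7,0) [heading=0, draw]
RT 258: heading 0 -> 102
LT 45: heading 102 -> 147
Final: pos=(-7,0), heading=147, 2 segment(s) drawn
Waypoints (3 total):
(0, 0)
(8, 0)
(-7, 0)

Answer: (0, 0)
(8, 0)
(-7, 0)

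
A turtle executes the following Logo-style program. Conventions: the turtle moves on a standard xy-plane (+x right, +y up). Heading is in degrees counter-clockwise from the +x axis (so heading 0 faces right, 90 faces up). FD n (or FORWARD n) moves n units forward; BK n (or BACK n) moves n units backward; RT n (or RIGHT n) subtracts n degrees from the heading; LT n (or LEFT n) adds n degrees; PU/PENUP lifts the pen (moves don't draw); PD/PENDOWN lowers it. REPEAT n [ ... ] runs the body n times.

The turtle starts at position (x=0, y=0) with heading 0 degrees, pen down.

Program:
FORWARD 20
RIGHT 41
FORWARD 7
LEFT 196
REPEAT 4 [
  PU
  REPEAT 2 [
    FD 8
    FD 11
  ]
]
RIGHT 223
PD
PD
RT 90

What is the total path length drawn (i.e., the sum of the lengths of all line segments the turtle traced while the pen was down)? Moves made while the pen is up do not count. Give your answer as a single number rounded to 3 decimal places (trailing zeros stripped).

Answer: 27

Derivation:
Executing turtle program step by step:
Start: pos=(0,0), heading=0, pen down
FD 20: (0,0) -> (20,0) [heading=0, draw]
RT 41: heading 0 -> 319
FD 7: (20,0) -> (25.283,-4.592) [heading=319, draw]
LT 196: heading 319 -> 155
REPEAT 4 [
  -- iteration 1/4 --
  PU: pen up
  REPEAT 2 [
    -- iteration 1/2 --
    FD 8: (25.283,-4.592) -> (18.033,-1.211) [heading=155, move]
    FD 11: (18.033,-1.211) -> (8.063,3.437) [heading=155, move]
    -- iteration 2/2 --
    FD 8: (8.063,3.437) -> (0.813,6.818) [heading=155, move]
    FD 11: (0.813,6.818) -> (-9.157,11.467) [heading=155, move]
  ]
  -- iteration 2/4 --
  PU: pen up
  REPEAT 2 [
    -- iteration 1/2 --
    FD 8: (-9.157,11.467) -> (-16.407,14.848) [heading=155, move]
    FD 11: (-16.407,14.848) -> (-26.377,19.497) [heading=155, move]
    -- iteration 2/2 --
    FD 8: (-26.377,19.497) -> (-33.627,22.878) [heading=155, move]
    FD 11: (-33.627,22.878) -> (-43.596,27.527) [heading=155, move]
  ]
  -- iteration 3/4 --
  PU: pen up
  REPEAT 2 [
    -- iteration 1/2 --
    FD 8: (-43.596,27.527) -> (-50.847,30.908) [heading=155, move]
    FD 11: (-50.847,30.908) -> (-60.816,35.556) [heading=155, move]
    -- iteration 2/2 --
    FD 8: (-60.816,35.556) -> (-68.067,38.937) [heading=155, move]
    FD 11: (-68.067,38.937) -> (-78.036,43.586) [heading=155, move]
  ]
  -- iteration 4/4 --
  PU: pen up
  REPEAT 2 [
    -- iteration 1/2 --
    FD 8: (-78.036,43.586) -> (-85.287,46.967) [heading=155, move]
    FD 11: (-85.287,46.967) -> (-95.256,51.616) [heading=155, move]
    -- iteration 2/2 --
    FD 8: (-95.256,51.616) -> (-102.506,54.997) [heading=155, move]
    FD 11: (-102.506,54.997) -> (-112.476,59.646) [heading=155, move]
  ]
]
RT 223: heading 155 -> 292
PD: pen down
PD: pen down
RT 90: heading 292 -> 202
Final: pos=(-112.476,59.646), heading=202, 2 segment(s) drawn

Segment lengths:
  seg 1: (0,0) -> (20,0), length = 20
  seg 2: (20,0) -> (25.283,-4.592), length = 7
Total = 27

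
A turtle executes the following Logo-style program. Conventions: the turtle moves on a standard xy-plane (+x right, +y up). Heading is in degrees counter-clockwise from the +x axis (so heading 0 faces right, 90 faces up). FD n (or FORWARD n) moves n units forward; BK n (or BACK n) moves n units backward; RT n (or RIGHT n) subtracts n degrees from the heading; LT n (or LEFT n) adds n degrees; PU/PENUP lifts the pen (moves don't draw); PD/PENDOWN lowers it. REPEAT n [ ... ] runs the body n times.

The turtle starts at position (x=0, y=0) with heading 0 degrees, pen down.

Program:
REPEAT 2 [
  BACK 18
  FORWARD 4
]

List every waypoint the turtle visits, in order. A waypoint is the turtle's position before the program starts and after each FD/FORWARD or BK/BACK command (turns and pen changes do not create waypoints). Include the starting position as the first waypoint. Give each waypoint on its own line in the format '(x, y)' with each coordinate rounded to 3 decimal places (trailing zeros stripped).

Executing turtle program step by step:
Start: pos=(0,0), heading=0, pen down
REPEAT 2 [
  -- iteration 1/2 --
  BK 18: (0,0) -> (-18,0) [heading=0, draw]
  FD 4: (-18,0) -> (-14,0) [heading=0, draw]
  -- iteration 2/2 --
  BK 18: (-14,0) -> (-32,0) [heading=0, draw]
  FD 4: (-32,0) -> (-28,0) [heading=0, draw]
]
Final: pos=(-28,0), heading=0, 4 segment(s) drawn
Waypoints (5 total):
(0, 0)
(-18, 0)
(-14, 0)
(-32, 0)
(-28, 0)

Answer: (0, 0)
(-18, 0)
(-14, 0)
(-32, 0)
(-28, 0)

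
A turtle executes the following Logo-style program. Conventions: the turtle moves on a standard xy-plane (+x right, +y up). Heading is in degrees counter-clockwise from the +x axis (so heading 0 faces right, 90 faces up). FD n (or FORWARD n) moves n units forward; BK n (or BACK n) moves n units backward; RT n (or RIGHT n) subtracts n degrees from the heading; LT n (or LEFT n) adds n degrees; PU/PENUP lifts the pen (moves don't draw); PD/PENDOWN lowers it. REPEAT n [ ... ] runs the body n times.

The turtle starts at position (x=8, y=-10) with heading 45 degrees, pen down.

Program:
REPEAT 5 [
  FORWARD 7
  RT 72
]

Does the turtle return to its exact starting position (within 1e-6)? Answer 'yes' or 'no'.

Executing turtle program step by step:
Start: pos=(8,-10), heading=45, pen down
REPEAT 5 [
  -- iteration 1/5 --
  FD 7: (8,-10) -> (12.95,-5.05) [heading=45, draw]
  RT 72: heading 45 -> 333
  -- iteration 2/5 --
  FD 7: (12.95,-5.05) -> (19.187,-8.228) [heading=333, draw]
  RT 72: heading 333 -> 261
  -- iteration 3/5 --
  FD 7: (19.187,-8.228) -> (18.092,-15.142) [heading=261, draw]
  RT 72: heading 261 -> 189
  -- iteration 4/5 --
  FD 7: (18.092,-15.142) -> (11.178,-16.237) [heading=189, draw]
  RT 72: heading 189 -> 117
  -- iteration 5/5 --
  FD 7: (11.178,-16.237) -> (8,-10) [heading=117, draw]
  RT 72: heading 117 -> 45
]
Final: pos=(8,-10), heading=45, 5 segment(s) drawn

Start position: (8, -10)
Final position: (8, -10)
Distance = 0; < 1e-6 -> CLOSED

Answer: yes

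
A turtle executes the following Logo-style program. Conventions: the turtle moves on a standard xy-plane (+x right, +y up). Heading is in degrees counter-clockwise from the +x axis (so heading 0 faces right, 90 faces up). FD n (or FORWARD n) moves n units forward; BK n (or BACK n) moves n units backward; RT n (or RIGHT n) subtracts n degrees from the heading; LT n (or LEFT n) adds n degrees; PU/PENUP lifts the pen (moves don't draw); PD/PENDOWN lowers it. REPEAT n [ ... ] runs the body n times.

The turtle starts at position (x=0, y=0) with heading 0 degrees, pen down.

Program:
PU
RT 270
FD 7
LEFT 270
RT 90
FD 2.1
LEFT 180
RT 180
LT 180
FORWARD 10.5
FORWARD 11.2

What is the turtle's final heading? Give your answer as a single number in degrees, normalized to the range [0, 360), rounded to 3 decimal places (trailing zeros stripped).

Answer: 90

Derivation:
Executing turtle program step by step:
Start: pos=(0,0), heading=0, pen down
PU: pen up
RT 270: heading 0 -> 90
FD 7: (0,0) -> (0,7) [heading=90, move]
LT 270: heading 90 -> 0
RT 90: heading 0 -> 270
FD 2.1: (0,7) -> (0,4.9) [heading=270, move]
LT 180: heading 270 -> 90
RT 180: heading 90 -> 270
LT 180: heading 270 -> 90
FD 10.5: (0,4.9) -> (0,15.4) [heading=90, move]
FD 11.2: (0,15.4) -> (0,26.6) [heading=90, move]
Final: pos=(0,26.6), heading=90, 0 segment(s) drawn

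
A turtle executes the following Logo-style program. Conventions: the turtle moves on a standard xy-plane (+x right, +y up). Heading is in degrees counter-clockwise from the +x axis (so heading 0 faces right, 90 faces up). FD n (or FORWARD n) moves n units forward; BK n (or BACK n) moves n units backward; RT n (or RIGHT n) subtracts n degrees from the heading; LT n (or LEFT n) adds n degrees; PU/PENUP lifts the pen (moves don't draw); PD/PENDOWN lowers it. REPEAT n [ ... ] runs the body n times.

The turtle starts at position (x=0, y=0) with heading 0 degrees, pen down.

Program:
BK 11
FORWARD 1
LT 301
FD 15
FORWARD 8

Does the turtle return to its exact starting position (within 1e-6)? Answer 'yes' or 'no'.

Executing turtle program step by step:
Start: pos=(0,0), heading=0, pen down
BK 11: (0,0) -> (-11,0) [heading=0, draw]
FD 1: (-11,0) -> (-10,0) [heading=0, draw]
LT 301: heading 0 -> 301
FD 15: (-10,0) -> (-2.274,-12.858) [heading=301, draw]
FD 8: (-2.274,-12.858) -> (1.846,-19.715) [heading=301, draw]
Final: pos=(1.846,-19.715), heading=301, 4 segment(s) drawn

Start position: (0, 0)
Final position: (1.846, -19.715)
Distance = 19.801; >= 1e-6 -> NOT closed

Answer: no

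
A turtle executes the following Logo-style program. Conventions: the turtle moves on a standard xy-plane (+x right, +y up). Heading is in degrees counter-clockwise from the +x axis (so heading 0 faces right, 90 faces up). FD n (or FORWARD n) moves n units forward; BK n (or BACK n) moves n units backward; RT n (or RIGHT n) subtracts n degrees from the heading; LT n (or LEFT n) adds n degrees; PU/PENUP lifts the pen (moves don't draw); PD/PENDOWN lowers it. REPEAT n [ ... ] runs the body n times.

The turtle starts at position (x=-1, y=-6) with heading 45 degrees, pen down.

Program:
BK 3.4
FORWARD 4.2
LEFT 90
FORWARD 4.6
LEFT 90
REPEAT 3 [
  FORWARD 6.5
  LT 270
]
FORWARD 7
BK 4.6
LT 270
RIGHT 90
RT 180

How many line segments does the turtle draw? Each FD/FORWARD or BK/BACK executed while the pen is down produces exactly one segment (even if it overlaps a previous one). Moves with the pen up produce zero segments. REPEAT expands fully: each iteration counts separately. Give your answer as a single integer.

Executing turtle program step by step:
Start: pos=(-1,-6), heading=45, pen down
BK 3.4: (-1,-6) -> (-3.404,-8.404) [heading=45, draw]
FD 4.2: (-3.404,-8.404) -> (-0.434,-5.434) [heading=45, draw]
LT 90: heading 45 -> 135
FD 4.6: (-0.434,-5.434) -> (-3.687,-2.182) [heading=135, draw]
LT 90: heading 135 -> 225
REPEAT 3 [
  -- iteration 1/3 --
  FD 6.5: (-3.687,-2.182) -> (-8.283,-6.778) [heading=225, draw]
  LT 270: heading 225 -> 135
  -- iteration 2/3 --
  FD 6.5: (-8.283,-6.778) -> (-12.879,-2.182) [heading=135, draw]
  LT 270: heading 135 -> 45
  -- iteration 3/3 --
  FD 6.5: (-12.879,-2.182) -> (-8.283,2.415) [heading=45, draw]
  LT 270: heading 45 -> 315
]
FD 7: (-8.283,2.415) -> (-3.333,-2.535) [heading=315, draw]
BK 4.6: (-3.333,-2.535) -> (-6.586,0.718) [heading=315, draw]
LT 270: heading 315 -> 225
RT 90: heading 225 -> 135
RT 180: heading 135 -> 315
Final: pos=(-6.586,0.718), heading=315, 8 segment(s) drawn
Segments drawn: 8

Answer: 8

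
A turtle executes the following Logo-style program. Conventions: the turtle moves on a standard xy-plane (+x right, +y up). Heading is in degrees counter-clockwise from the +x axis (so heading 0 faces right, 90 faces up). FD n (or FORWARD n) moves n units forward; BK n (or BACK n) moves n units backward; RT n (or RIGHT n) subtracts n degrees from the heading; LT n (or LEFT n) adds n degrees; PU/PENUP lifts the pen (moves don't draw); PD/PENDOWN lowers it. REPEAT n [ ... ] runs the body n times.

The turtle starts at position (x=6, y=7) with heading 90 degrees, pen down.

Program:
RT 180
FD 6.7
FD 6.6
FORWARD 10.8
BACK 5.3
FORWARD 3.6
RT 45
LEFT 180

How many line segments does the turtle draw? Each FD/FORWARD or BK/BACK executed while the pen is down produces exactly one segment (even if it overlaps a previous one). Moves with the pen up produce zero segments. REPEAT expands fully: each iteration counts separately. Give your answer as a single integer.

Executing turtle program step by step:
Start: pos=(6,7), heading=90, pen down
RT 180: heading 90 -> 270
FD 6.7: (6,7) -> (6,0.3) [heading=270, draw]
FD 6.6: (6,0.3) -> (6,-6.3) [heading=270, draw]
FD 10.8: (6,-6.3) -> (6,-17.1) [heading=270, draw]
BK 5.3: (6,-17.1) -> (6,-11.8) [heading=270, draw]
FD 3.6: (6,-11.8) -> (6,-15.4) [heading=270, draw]
RT 45: heading 270 -> 225
LT 180: heading 225 -> 45
Final: pos=(6,-15.4), heading=45, 5 segment(s) drawn
Segments drawn: 5

Answer: 5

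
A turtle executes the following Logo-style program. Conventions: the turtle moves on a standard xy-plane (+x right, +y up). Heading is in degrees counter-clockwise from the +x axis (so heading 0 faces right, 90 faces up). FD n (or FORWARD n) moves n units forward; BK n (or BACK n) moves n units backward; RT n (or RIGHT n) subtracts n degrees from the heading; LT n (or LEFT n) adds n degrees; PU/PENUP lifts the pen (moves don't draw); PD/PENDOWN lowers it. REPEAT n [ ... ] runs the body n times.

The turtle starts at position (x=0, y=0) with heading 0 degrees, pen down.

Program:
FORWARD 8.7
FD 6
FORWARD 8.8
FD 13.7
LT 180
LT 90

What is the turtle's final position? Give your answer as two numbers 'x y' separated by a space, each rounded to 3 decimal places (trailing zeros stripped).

Executing turtle program step by step:
Start: pos=(0,0), heading=0, pen down
FD 8.7: (0,0) -> (8.7,0) [heading=0, draw]
FD 6: (8.7,0) -> (14.7,0) [heading=0, draw]
FD 8.8: (14.7,0) -> (23.5,0) [heading=0, draw]
FD 13.7: (23.5,0) -> (37.2,0) [heading=0, draw]
LT 180: heading 0 -> 180
LT 90: heading 180 -> 270
Final: pos=(37.2,0), heading=270, 4 segment(s) drawn

Answer: 37.2 0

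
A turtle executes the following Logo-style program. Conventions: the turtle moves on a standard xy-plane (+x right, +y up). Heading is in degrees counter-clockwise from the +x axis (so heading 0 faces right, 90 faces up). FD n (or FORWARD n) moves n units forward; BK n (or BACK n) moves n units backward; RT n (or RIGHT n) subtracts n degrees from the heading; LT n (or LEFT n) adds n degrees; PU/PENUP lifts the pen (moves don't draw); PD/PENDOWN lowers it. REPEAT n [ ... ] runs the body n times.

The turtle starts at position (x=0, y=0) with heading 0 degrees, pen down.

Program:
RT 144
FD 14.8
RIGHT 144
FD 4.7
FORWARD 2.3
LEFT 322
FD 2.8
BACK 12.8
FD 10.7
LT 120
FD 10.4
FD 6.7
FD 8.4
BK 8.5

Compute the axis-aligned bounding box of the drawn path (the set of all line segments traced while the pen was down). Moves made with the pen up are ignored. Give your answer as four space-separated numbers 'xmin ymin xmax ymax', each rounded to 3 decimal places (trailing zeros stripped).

Executing turtle program step by step:
Start: pos=(0,0), heading=0, pen down
RT 144: heading 0 -> 216
FD 14.8: (0,0) -> (-11.973,-8.699) [heading=216, draw]
RT 144: heading 216 -> 72
FD 4.7: (-11.973,-8.699) -> (-10.521,-4.229) [heading=72, draw]
FD 2.3: (-10.521,-4.229) -> (-9.81,-2.042) [heading=72, draw]
LT 322: heading 72 -> 34
FD 2.8: (-9.81,-2.042) -> (-7.489,-0.476) [heading=34, draw]
BK 12.8: (-7.489,-0.476) -> (-18.101,-7.634) [heading=34, draw]
FD 10.7: (-18.101,-7.634) -> (-9.23,-1.65) [heading=34, draw]
LT 120: heading 34 -> 154
FD 10.4: (-9.23,-1.65) -> (-18.577,2.909) [heading=154, draw]
FD 6.7: (-18.577,2.909) -> (-24.599,5.846) [heading=154, draw]
FD 8.4: (-24.599,5.846) -> (-32.149,9.528) [heading=154, draw]
BK 8.5: (-32.149,9.528) -> (-24.51,5.802) [heading=154, draw]
Final: pos=(-24.51,5.802), heading=154, 10 segment(s) drawn

Segment endpoints: x in {-32.149, -24.599, -24.51, -18.577, -18.101, -11.973, -10.521, -9.81, -9.23, -7.489, 0}, y in {-8.699, -7.634, -4.229, -2.042, -1.65, -0.476, 0, 2.909, 5.802, 5.846, 9.528}
xmin=-32.149, ymin=-8.699, xmax=0, ymax=9.528

Answer: -32.149 -8.699 0 9.528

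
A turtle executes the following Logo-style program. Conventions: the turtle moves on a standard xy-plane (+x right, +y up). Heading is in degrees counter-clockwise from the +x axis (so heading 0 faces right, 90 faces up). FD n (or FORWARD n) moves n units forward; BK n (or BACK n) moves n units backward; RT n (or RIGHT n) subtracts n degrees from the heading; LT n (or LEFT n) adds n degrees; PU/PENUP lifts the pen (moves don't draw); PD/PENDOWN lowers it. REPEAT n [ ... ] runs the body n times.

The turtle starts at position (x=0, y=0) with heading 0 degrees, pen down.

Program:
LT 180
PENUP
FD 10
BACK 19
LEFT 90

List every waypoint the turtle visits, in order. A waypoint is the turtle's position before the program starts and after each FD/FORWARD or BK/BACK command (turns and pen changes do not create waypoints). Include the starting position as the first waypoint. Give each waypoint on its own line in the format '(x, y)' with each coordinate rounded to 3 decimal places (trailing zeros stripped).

Answer: (0, 0)
(-10, 0)
(9, 0)

Derivation:
Executing turtle program step by step:
Start: pos=(0,0), heading=0, pen down
LT 180: heading 0 -> 180
PU: pen up
FD 10: (0,0) -> (-10,0) [heading=180, move]
BK 19: (-10,0) -> (9,0) [heading=180, move]
LT 90: heading 180 -> 270
Final: pos=(9,0), heading=270, 0 segment(s) drawn
Waypoints (3 total):
(0, 0)
(-10, 0)
(9, 0)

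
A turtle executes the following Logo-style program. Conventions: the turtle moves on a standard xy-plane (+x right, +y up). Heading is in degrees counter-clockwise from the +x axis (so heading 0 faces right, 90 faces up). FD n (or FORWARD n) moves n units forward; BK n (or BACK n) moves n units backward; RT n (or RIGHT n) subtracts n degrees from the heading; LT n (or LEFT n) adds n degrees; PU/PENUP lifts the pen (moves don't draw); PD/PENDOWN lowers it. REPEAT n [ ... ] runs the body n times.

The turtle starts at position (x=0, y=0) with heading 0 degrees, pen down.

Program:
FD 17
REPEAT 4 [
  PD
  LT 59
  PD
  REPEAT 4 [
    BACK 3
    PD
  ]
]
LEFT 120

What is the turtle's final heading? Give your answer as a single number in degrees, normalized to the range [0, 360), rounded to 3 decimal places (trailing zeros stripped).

Answer: 356

Derivation:
Executing turtle program step by step:
Start: pos=(0,0), heading=0, pen down
FD 17: (0,0) -> (17,0) [heading=0, draw]
REPEAT 4 [
  -- iteration 1/4 --
  PD: pen down
  LT 59: heading 0 -> 59
  PD: pen down
  REPEAT 4 [
    -- iteration 1/4 --
    BK 3: (17,0) -> (15.455,-2.572) [heading=59, draw]
    PD: pen down
    -- iteration 2/4 --
    BK 3: (15.455,-2.572) -> (13.91,-5.143) [heading=59, draw]
    PD: pen down
    -- iteration 3/4 --
    BK 3: (13.91,-5.143) -> (12.365,-7.715) [heading=59, draw]
    PD: pen down
    -- iteration 4/4 --
    BK 3: (12.365,-7.715) -> (10.82,-10.286) [heading=59, draw]
    PD: pen down
  ]
  -- iteration 2/4 --
  PD: pen down
  LT 59: heading 59 -> 118
  PD: pen down
  REPEAT 4 [
    -- iteration 1/4 --
    BK 3: (10.82,-10.286) -> (12.228,-12.935) [heading=118, draw]
    PD: pen down
    -- iteration 2/4 --
    BK 3: (12.228,-12.935) -> (13.636,-15.584) [heading=118, draw]
    PD: pen down
    -- iteration 3/4 --
    BK 3: (13.636,-15.584) -> (15.045,-18.233) [heading=118, draw]
    PD: pen down
    -- iteration 4/4 --
    BK 3: (15.045,-18.233) -> (16.453,-20.881) [heading=118, draw]
    PD: pen down
  ]
  -- iteration 3/4 --
  PD: pen down
  LT 59: heading 118 -> 177
  PD: pen down
  REPEAT 4 [
    -- iteration 1/4 --
    BK 3: (16.453,-20.881) -> (19.449,-21.038) [heading=177, draw]
    PD: pen down
    -- iteration 2/4 --
    BK 3: (19.449,-21.038) -> (22.445,-21.195) [heading=177, draw]
    PD: pen down
    -- iteration 3/4 --
    BK 3: (22.445,-21.195) -> (25.441,-21.352) [heading=177, draw]
    PD: pen down
    -- iteration 4/4 --
    BK 3: (25.441,-21.352) -> (28.437,-21.509) [heading=177, draw]
    PD: pen down
  ]
  -- iteration 4/4 --
  PD: pen down
  LT 59: heading 177 -> 236
  PD: pen down
  REPEAT 4 [
    -- iteration 1/4 --
    BK 3: (28.437,-21.509) -> (30.114,-19.022) [heading=236, draw]
    PD: pen down
    -- iteration 2/4 --
    BK 3: (30.114,-19.022) -> (31.792,-16.535) [heading=236, draw]
    PD: pen down
    -- iteration 3/4 --
    BK 3: (31.792,-16.535) -> (33.469,-14.048) [heading=236, draw]
    PD: pen down
    -- iteration 4/4 --
    BK 3: (33.469,-14.048) -> (35.147,-11.561) [heading=236, draw]
    PD: pen down
  ]
]
LT 120: heading 236 -> 356
Final: pos=(35.147,-11.561), heading=356, 17 segment(s) drawn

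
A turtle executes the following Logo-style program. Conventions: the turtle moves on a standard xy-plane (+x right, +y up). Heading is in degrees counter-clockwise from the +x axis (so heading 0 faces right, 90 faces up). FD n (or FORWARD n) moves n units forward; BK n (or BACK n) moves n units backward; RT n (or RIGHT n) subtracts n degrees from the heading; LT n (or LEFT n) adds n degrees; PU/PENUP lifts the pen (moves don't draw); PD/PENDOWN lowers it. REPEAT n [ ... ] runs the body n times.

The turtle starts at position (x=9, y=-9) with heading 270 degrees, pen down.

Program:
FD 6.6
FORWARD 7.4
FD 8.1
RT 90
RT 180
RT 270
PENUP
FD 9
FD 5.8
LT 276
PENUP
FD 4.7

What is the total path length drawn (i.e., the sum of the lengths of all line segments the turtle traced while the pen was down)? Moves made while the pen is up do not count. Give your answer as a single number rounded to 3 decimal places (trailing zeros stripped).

Answer: 22.1

Derivation:
Executing turtle program step by step:
Start: pos=(9,-9), heading=270, pen down
FD 6.6: (9,-9) -> (9,-15.6) [heading=270, draw]
FD 7.4: (9,-15.6) -> (9,-23) [heading=270, draw]
FD 8.1: (9,-23) -> (9,-31.1) [heading=270, draw]
RT 90: heading 270 -> 180
RT 180: heading 180 -> 0
RT 270: heading 0 -> 90
PU: pen up
FD 9: (9,-31.1) -> (9,-22.1) [heading=90, move]
FD 5.8: (9,-22.1) -> (9,-16.3) [heading=90, move]
LT 276: heading 90 -> 6
PU: pen up
FD 4.7: (9,-16.3) -> (13.674,-15.809) [heading=6, move]
Final: pos=(13.674,-15.809), heading=6, 3 segment(s) drawn

Segment lengths:
  seg 1: (9,-9) -> (9,-15.6), length = 6.6
  seg 2: (9,-15.6) -> (9,-23), length = 7.4
  seg 3: (9,-23) -> (9,-31.1), length = 8.1
Total = 22.1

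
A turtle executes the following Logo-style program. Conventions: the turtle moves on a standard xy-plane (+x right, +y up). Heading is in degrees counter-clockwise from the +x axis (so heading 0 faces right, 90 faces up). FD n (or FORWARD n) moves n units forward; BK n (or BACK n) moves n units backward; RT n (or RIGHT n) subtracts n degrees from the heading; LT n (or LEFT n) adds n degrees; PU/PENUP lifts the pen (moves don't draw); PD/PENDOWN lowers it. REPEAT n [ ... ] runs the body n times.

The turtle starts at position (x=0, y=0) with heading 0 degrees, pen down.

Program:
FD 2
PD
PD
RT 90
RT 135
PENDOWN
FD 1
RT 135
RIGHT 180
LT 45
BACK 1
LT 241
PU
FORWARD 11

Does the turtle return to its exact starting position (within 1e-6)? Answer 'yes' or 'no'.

Answer: no

Derivation:
Executing turtle program step by step:
Start: pos=(0,0), heading=0, pen down
FD 2: (0,0) -> (2,0) [heading=0, draw]
PD: pen down
PD: pen down
RT 90: heading 0 -> 270
RT 135: heading 270 -> 135
PD: pen down
FD 1: (2,0) -> (1.293,0.707) [heading=135, draw]
RT 135: heading 135 -> 0
RT 180: heading 0 -> 180
LT 45: heading 180 -> 225
BK 1: (1.293,0.707) -> (2,1.414) [heading=225, draw]
LT 241: heading 225 -> 106
PU: pen up
FD 11: (2,1.414) -> (-1.032,11.988) [heading=106, move]
Final: pos=(-1.032,11.988), heading=106, 3 segment(s) drawn

Start position: (0, 0)
Final position: (-1.032, 11.988)
Distance = 12.032; >= 1e-6 -> NOT closed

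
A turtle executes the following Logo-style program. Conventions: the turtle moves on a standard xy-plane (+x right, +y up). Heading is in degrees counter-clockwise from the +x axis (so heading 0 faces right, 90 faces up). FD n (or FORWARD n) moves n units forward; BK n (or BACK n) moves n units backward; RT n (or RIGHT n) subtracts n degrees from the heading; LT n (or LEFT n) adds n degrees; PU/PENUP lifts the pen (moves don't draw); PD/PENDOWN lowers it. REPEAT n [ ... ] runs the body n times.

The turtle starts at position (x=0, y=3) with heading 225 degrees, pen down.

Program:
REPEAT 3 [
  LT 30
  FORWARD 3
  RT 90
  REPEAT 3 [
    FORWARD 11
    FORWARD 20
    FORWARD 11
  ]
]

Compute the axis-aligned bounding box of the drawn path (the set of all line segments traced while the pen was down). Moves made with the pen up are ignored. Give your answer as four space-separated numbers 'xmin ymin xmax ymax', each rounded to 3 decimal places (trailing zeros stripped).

Answer: -160.113 0.102 0 244.86

Derivation:
Executing turtle program step by step:
Start: pos=(0,3), heading=225, pen down
REPEAT 3 [
  -- iteration 1/3 --
  LT 30: heading 225 -> 255
  FD 3: (0,3) -> (-0.776,0.102) [heading=255, draw]
  RT 90: heading 255 -> 165
  REPEAT 3 [
    -- iteration 1/3 --
    FD 11: (-0.776,0.102) -> (-11.402,2.949) [heading=165, draw]
    FD 20: (-11.402,2.949) -> (-30.72,8.126) [heading=165, draw]
    FD 11: (-30.72,8.126) -> (-41.345,10.973) [heading=165, draw]
    -- iteration 2/3 --
    FD 11: (-41.345,10.973) -> (-51.971,13.82) [heading=165, draw]
    FD 20: (-51.971,13.82) -> (-71.289,18.996) [heading=165, draw]
    FD 11: (-71.289,18.996) -> (-81.914,21.843) [heading=165, draw]
    -- iteration 3/3 --
    FD 11: (-81.914,21.843) -> (-92.539,24.69) [heading=165, draw]
    FD 20: (-92.539,24.69) -> (-111.858,29.866) [heading=165, draw]
    FD 11: (-111.858,29.866) -> (-122.483,32.713) [heading=165, draw]
  ]
  -- iteration 2/3 --
  LT 30: heading 165 -> 195
  FD 3: (-122.483,32.713) -> (-125.381,31.937) [heading=195, draw]
  RT 90: heading 195 -> 105
  REPEAT 3 [
    -- iteration 1/3 --
    FD 11: (-125.381,31.937) -> (-128.228,42.562) [heading=105, draw]
    FD 20: (-128.228,42.562) -> (-133.404,61.881) [heading=105, draw]
    FD 11: (-133.404,61.881) -> (-136.251,72.506) [heading=105, draw]
    -- iteration 2/3 --
    FD 11: (-136.251,72.506) -> (-139.098,83.131) [heading=105, draw]
    FD 20: (-139.098,83.131) -> (-144.275,102.45) [heading=105, draw]
    FD 11: (-144.275,102.45) -> (-147.122,113.075) [heading=105, draw]
    -- iteration 3/3 --
    FD 11: (-147.122,113.075) -> (-149.969,123.7) [heading=105, draw]
    FD 20: (-149.969,123.7) -> (-155.145,143.018) [heading=105, draw]
    FD 11: (-155.145,143.018) -> (-157.992,153.644) [heading=105, draw]
  ]
  -- iteration 3/3 --
  LT 30: heading 105 -> 135
  FD 3: (-157.992,153.644) -> (-160.113,155.765) [heading=135, draw]
  RT 90: heading 135 -> 45
  REPEAT 3 [
    -- iteration 1/3 --
    FD 11: (-160.113,155.765) -> (-152.335,163.543) [heading=45, draw]
    FD 20: (-152.335,163.543) -> (-138.193,177.685) [heading=45, draw]
    FD 11: (-138.193,177.685) -> (-130.415,185.463) [heading=45, draw]
    -- iteration 2/3 --
    FD 11: (-130.415,185.463) -> (-122.637,193.242) [heading=45, draw]
    FD 20: (-122.637,193.242) -> (-108.495,207.384) [heading=45, draw]
    FD 11: (-108.495,207.384) -> (-100.716,215.162) [heading=45, draw]
    -- iteration 3/3 --
    FD 11: (-100.716,215.162) -> (-92.938,222.94) [heading=45, draw]
    FD 20: (-92.938,222.94) -> (-78.796,237.082) [heading=45, draw]
    FD 11: (-78.796,237.082) -> (-71.018,244.86) [heading=45, draw]
  ]
]
Final: pos=(-71.018,244.86), heading=45, 30 segment(s) drawn

Segment endpoints: x in {-160.113, -157.992, -155.145, -152.335, -149.969, -147.122, -144.275, -139.098, -138.193, -136.251, -133.404, -130.415, -128.228, -125.381, -122.637, -122.483, -111.858, -108.495, -100.716, -92.938, -92.539, -81.914, -78.796, -71.289, -71.018, -51.971, -41.345, -30.72, -11.402, -0.776, 0}, y in {0.102, 2.949, 3, 8.126, 10.973, 13.82, 18.996, 21.843, 24.69, 29.866, 31.937, 32.713, 42.562, 61.881, 72.506, 83.131, 102.45, 113.075, 123.7, 143.018, 153.644, 155.765, 163.543, 177.685, 185.463, 193.242, 207.384, 215.162, 222.94, 237.082, 244.86}
xmin=-160.113, ymin=0.102, xmax=0, ymax=244.86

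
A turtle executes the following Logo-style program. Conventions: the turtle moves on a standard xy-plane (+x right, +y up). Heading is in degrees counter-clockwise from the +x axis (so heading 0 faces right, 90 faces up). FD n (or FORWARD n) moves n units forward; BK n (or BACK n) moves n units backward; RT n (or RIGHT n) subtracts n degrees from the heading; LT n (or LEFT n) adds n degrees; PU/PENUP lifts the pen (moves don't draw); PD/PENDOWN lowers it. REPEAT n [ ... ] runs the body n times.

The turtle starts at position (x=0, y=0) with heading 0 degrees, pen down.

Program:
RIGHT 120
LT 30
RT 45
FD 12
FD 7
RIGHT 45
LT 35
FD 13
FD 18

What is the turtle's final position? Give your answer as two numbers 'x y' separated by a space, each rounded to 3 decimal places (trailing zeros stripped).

Executing turtle program step by step:
Start: pos=(0,0), heading=0, pen down
RT 120: heading 0 -> 240
LT 30: heading 240 -> 270
RT 45: heading 270 -> 225
FD 12: (0,0) -> (-8.485,-8.485) [heading=225, draw]
FD 7: (-8.485,-8.485) -> (-13.435,-13.435) [heading=225, draw]
RT 45: heading 225 -> 180
LT 35: heading 180 -> 215
FD 13: (-13.435,-13.435) -> (-24.084,-20.892) [heading=215, draw]
FD 18: (-24.084,-20.892) -> (-38.829,-31.216) [heading=215, draw]
Final: pos=(-38.829,-31.216), heading=215, 4 segment(s) drawn

Answer: -38.829 -31.216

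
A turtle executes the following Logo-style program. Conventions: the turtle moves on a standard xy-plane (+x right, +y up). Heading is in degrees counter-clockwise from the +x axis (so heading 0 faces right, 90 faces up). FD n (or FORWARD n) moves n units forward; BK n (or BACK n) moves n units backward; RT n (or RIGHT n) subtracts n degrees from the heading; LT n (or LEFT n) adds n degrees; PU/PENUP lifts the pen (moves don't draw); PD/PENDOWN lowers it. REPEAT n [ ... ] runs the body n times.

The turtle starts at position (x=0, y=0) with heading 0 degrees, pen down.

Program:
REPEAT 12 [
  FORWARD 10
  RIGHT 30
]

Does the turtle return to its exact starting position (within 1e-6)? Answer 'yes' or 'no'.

Answer: yes

Derivation:
Executing turtle program step by step:
Start: pos=(0,0), heading=0, pen down
REPEAT 12 [
  -- iteration 1/12 --
  FD 10: (0,0) -> (10,0) [heading=0, draw]
  RT 30: heading 0 -> 330
  -- iteration 2/12 --
  FD 10: (10,0) -> (18.66,-5) [heading=330, draw]
  RT 30: heading 330 -> 300
  -- iteration 3/12 --
  FD 10: (18.66,-5) -> (23.66,-13.66) [heading=300, draw]
  RT 30: heading 300 -> 270
  -- iteration 4/12 --
  FD 10: (23.66,-13.66) -> (23.66,-23.66) [heading=270, draw]
  RT 30: heading 270 -> 240
  -- iteration 5/12 --
  FD 10: (23.66,-23.66) -> (18.66,-32.321) [heading=240, draw]
  RT 30: heading 240 -> 210
  -- iteration 6/12 --
  FD 10: (18.66,-32.321) -> (10,-37.321) [heading=210, draw]
  RT 30: heading 210 -> 180
  -- iteration 7/12 --
  FD 10: (10,-37.321) -> (0,-37.321) [heading=180, draw]
  RT 30: heading 180 -> 150
  -- iteration 8/12 --
  FD 10: (0,-37.321) -> (-8.66,-32.321) [heading=150, draw]
  RT 30: heading 150 -> 120
  -- iteration 9/12 --
  FD 10: (-8.66,-32.321) -> (-13.66,-23.66) [heading=120, draw]
  RT 30: heading 120 -> 90
  -- iteration 10/12 --
  FD 10: (-13.66,-23.66) -> (-13.66,-13.66) [heading=90, draw]
  RT 30: heading 90 -> 60
  -- iteration 11/12 --
  FD 10: (-13.66,-13.66) -> (-8.66,-5) [heading=60, draw]
  RT 30: heading 60 -> 30
  -- iteration 12/12 --
  FD 10: (-8.66,-5) -> (0,0) [heading=30, draw]
  RT 30: heading 30 -> 0
]
Final: pos=(0,0), heading=0, 12 segment(s) drawn

Start position: (0, 0)
Final position: (0, 0)
Distance = 0; < 1e-6 -> CLOSED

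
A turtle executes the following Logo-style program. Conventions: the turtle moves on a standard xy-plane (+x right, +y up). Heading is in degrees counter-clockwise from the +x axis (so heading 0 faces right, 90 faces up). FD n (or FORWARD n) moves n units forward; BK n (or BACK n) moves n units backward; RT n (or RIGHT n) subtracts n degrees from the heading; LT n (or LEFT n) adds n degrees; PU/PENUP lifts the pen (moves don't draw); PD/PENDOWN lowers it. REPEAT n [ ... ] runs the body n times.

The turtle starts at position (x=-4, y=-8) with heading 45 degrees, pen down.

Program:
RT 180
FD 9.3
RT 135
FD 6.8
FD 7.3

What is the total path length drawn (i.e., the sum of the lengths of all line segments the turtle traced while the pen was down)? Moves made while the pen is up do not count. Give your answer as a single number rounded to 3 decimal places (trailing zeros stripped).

Answer: 23.4

Derivation:
Executing turtle program step by step:
Start: pos=(-4,-8), heading=45, pen down
RT 180: heading 45 -> 225
FD 9.3: (-4,-8) -> (-10.576,-14.576) [heading=225, draw]
RT 135: heading 225 -> 90
FD 6.8: (-10.576,-14.576) -> (-10.576,-7.776) [heading=90, draw]
FD 7.3: (-10.576,-7.776) -> (-10.576,-0.476) [heading=90, draw]
Final: pos=(-10.576,-0.476), heading=90, 3 segment(s) drawn

Segment lengths:
  seg 1: (-4,-8) -> (-10.576,-14.576), length = 9.3
  seg 2: (-10.576,-14.576) -> (-10.576,-7.776), length = 6.8
  seg 3: (-10.576,-7.776) -> (-10.576,-0.476), length = 7.3
Total = 23.4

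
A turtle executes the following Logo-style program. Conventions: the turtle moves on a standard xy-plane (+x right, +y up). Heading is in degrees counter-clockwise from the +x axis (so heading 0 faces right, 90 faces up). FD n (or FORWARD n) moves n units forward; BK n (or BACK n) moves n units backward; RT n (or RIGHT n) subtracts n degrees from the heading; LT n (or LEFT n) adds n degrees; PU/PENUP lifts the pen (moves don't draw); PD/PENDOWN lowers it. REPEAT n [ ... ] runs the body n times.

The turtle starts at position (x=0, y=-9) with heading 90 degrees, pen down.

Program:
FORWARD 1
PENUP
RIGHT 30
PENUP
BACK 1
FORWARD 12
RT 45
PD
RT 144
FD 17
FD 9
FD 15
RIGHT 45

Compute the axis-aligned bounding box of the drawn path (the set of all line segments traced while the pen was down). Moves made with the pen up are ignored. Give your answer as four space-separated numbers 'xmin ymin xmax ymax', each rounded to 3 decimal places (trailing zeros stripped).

Answer: -20.302 -30.337 5.5 1.526

Derivation:
Executing turtle program step by step:
Start: pos=(0,-9), heading=90, pen down
FD 1: (0,-9) -> (0,-8) [heading=90, draw]
PU: pen up
RT 30: heading 90 -> 60
PU: pen up
BK 1: (0,-8) -> (-0.5,-8.866) [heading=60, move]
FD 12: (-0.5,-8.866) -> (5.5,1.526) [heading=60, move]
RT 45: heading 60 -> 15
PD: pen down
RT 144: heading 15 -> 231
FD 17: (5.5,1.526) -> (-5.198,-11.685) [heading=231, draw]
FD 9: (-5.198,-11.685) -> (-10.862,-18.68) [heading=231, draw]
FD 15: (-10.862,-18.68) -> (-20.302,-30.337) [heading=231, draw]
RT 45: heading 231 -> 186
Final: pos=(-20.302,-30.337), heading=186, 4 segment(s) drawn

Segment endpoints: x in {-20.302, -10.862, -5.198, 0, 0, 5.5}, y in {-30.337, -18.68, -11.685, -9, -8, 1.526}
xmin=-20.302, ymin=-30.337, xmax=5.5, ymax=1.526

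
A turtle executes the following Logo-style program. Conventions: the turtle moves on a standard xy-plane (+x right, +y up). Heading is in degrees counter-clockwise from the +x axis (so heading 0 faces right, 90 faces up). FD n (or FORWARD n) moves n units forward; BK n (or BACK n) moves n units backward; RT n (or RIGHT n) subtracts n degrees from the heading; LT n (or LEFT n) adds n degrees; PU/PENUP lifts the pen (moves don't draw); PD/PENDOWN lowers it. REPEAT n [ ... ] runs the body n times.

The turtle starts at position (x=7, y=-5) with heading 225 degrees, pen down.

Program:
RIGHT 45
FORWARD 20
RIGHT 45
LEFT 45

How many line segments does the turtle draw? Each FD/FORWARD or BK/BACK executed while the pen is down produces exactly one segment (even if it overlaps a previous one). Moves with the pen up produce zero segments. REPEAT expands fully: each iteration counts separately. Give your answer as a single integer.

Answer: 1

Derivation:
Executing turtle program step by step:
Start: pos=(7,-5), heading=225, pen down
RT 45: heading 225 -> 180
FD 20: (7,-5) -> (-13,-5) [heading=180, draw]
RT 45: heading 180 -> 135
LT 45: heading 135 -> 180
Final: pos=(-13,-5), heading=180, 1 segment(s) drawn
Segments drawn: 1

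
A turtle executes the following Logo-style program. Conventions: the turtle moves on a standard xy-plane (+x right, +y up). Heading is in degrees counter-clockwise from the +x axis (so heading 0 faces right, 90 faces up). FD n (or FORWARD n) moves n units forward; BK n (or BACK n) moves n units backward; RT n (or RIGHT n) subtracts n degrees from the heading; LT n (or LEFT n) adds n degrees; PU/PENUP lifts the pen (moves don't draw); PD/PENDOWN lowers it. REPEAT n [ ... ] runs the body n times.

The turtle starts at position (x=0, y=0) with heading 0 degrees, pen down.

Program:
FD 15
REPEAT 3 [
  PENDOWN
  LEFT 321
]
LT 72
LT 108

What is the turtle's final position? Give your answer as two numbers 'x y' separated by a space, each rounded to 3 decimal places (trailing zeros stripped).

Answer: 15 0

Derivation:
Executing turtle program step by step:
Start: pos=(0,0), heading=0, pen down
FD 15: (0,0) -> (15,0) [heading=0, draw]
REPEAT 3 [
  -- iteration 1/3 --
  PD: pen down
  LT 321: heading 0 -> 321
  -- iteration 2/3 --
  PD: pen down
  LT 321: heading 321 -> 282
  -- iteration 3/3 --
  PD: pen down
  LT 321: heading 282 -> 243
]
LT 72: heading 243 -> 315
LT 108: heading 315 -> 63
Final: pos=(15,0), heading=63, 1 segment(s) drawn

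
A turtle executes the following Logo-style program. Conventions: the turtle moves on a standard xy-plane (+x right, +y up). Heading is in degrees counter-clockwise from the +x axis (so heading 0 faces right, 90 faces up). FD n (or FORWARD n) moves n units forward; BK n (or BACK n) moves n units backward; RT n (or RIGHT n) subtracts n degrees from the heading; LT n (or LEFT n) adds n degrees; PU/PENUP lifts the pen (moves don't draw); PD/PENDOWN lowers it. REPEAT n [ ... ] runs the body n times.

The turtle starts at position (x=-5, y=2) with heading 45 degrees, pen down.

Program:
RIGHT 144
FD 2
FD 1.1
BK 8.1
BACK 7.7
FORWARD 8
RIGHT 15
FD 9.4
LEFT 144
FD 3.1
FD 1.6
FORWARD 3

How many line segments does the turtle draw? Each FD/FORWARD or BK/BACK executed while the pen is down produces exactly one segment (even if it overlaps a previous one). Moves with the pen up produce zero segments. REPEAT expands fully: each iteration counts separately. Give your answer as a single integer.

Executing turtle program step by step:
Start: pos=(-5,2), heading=45, pen down
RT 144: heading 45 -> 261
FD 2: (-5,2) -> (-5.313,0.025) [heading=261, draw]
FD 1.1: (-5.313,0.025) -> (-5.485,-1.062) [heading=261, draw]
BK 8.1: (-5.485,-1.062) -> (-4.218,6.938) [heading=261, draw]
BK 7.7: (-4.218,6.938) -> (-3.013,14.544) [heading=261, draw]
FD 8: (-3.013,14.544) -> (-4.265,6.642) [heading=261, draw]
RT 15: heading 261 -> 246
FD 9.4: (-4.265,6.642) -> (-8.088,-1.945) [heading=246, draw]
LT 144: heading 246 -> 30
FD 3.1: (-8.088,-1.945) -> (-5.403,-0.395) [heading=30, draw]
FD 1.6: (-5.403,-0.395) -> (-4.018,0.405) [heading=30, draw]
FD 3: (-4.018,0.405) -> (-1.42,1.905) [heading=30, draw]
Final: pos=(-1.42,1.905), heading=30, 9 segment(s) drawn
Segments drawn: 9

Answer: 9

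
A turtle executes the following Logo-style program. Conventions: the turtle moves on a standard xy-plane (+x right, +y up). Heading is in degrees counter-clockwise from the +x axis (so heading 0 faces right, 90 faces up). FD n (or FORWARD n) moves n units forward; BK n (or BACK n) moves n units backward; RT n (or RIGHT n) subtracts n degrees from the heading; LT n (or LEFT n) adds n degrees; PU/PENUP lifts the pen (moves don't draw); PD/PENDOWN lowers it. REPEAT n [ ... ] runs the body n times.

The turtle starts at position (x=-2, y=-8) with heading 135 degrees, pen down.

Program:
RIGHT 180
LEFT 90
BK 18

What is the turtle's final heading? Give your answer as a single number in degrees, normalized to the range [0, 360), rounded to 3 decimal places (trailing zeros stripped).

Answer: 45

Derivation:
Executing turtle program step by step:
Start: pos=(-2,-8), heading=135, pen down
RT 180: heading 135 -> 315
LT 90: heading 315 -> 45
BK 18: (-2,-8) -> (-14.728,-20.728) [heading=45, draw]
Final: pos=(-14.728,-20.728), heading=45, 1 segment(s) drawn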